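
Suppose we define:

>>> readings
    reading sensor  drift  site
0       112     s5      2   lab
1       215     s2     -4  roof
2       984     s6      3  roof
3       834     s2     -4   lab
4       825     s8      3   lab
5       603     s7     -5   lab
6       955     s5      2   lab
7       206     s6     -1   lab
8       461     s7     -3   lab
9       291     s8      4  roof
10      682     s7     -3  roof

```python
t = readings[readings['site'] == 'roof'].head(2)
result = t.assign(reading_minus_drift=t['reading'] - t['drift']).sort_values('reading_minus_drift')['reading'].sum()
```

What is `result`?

filter rows where site == 'roof':
    reading sensor  drift  site
1       215     s2     -4  roof
2       984     s6      3  roof
9       291     s8      4  roof
10      682     s7     -3  roof
take first 2 rows:
   reading sensor  drift  site
1      215     s2     -4  roof
2      984     s6      3  roof
add column reading_minus_drift = t['reading'] - t['drift']:
   reading sensor  drift  site  reading_minus_drift
1      215     s2     -4  roof                  219
2      984     s6      3  roof                  981
sort by reading_minus_drift:
   reading sensor  drift  site  reading_minus_drift
1      215     s2     -4  roof                  219
2      984     s6      3  roof                  981

1199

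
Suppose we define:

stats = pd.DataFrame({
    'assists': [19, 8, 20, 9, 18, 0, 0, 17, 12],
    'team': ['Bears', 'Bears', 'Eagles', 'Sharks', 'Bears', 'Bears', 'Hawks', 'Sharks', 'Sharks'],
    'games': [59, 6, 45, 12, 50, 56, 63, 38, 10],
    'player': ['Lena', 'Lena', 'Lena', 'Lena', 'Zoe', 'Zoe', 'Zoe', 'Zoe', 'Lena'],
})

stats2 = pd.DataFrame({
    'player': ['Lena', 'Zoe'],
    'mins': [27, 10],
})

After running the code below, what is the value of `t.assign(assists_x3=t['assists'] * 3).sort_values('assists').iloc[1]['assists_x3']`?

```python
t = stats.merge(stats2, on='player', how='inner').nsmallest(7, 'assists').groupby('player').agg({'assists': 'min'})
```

24

merge on 'player' (how='inner') → 9 rows:
   assists    team  games player  mins
0       19   Bears     59   Lena    27
1        8   Bears      6   Lena    27
2       20  Eagles     45   Lena    27
3        9  Sharks     12   Lena    27
4       18   Bears     50    Zoe    10
5        0   Bears     56    Zoe    10
6        0   Hawks     63    Zoe    10
7       17  Sharks     38    Zoe    10
8       12  Sharks     10   Lena    27
take 7 rows with smallest assists:
   assists    team  games player  mins
5        0   Bears     56    Zoe    10
6        0   Hawks     63    Zoe    10
1        8   Bears      6   Lena    27
3        9  Sharks     12   Lena    27
8       12  Sharks     10   Lena    27
7       17  Sharks     38    Zoe    10
4       18   Bears     50    Zoe    10
group by player, min of assists:
        assists
player         
Lena          8
Zoe           0
add column assists_x3 = t['assists'] * 3:
        assists  assists_x3
player                     
Lena          8          24
Zoe           0           0
sort by assists:
        assists  assists_x3
player                     
Zoe           0           0
Lena          8          24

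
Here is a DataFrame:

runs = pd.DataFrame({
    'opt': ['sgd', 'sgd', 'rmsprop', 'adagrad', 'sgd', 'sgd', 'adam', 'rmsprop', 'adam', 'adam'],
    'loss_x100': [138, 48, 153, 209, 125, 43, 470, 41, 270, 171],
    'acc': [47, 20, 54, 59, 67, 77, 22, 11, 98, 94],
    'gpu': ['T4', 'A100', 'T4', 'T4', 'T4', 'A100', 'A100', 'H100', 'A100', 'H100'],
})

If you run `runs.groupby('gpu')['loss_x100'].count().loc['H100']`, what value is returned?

group by gpu, count of loss_x100:
gpu
A100    4
H100    2
T4      4
Name: loss_x100, dtype: int64
Then the value at index 'H100': 2

2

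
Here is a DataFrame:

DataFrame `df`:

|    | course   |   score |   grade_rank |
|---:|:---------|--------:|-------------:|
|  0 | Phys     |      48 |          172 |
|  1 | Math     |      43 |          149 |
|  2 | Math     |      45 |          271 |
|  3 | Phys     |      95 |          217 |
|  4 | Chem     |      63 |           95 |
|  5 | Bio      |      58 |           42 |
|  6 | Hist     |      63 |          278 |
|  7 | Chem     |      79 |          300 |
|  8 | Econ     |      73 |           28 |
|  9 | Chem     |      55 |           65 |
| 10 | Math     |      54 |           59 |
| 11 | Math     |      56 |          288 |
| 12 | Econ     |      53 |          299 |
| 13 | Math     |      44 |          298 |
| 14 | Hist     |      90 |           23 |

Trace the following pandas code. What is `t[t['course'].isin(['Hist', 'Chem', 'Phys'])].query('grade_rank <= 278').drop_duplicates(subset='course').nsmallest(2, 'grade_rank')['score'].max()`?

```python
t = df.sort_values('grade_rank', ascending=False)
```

95

sort by grade_rank descending:
   course  score  grade_rank
7    Chem     79         300
12   Econ     53         299
13   Math     44         298
11   Math     56         288
6    Hist     63         278
2    Math     45         271
3    Phys     95         217
0    Phys     48         172
1    Math     43         149
4    Chem     63          95
9    Chem     55          65
10   Math     54          59
5     Bio     58          42
8    Econ     73          28
14   Hist     90          23
filter rows where course in ['Hist', 'Chem', 'Phys']:
   course  score  grade_rank
7    Chem     79         300
6    Hist     63         278
3    Phys     95         217
0    Phys     48         172
4    Chem     63          95
9    Chem     55          65
14   Hist     90          23
filter rows where grade_rank <= 278:
   course  score  grade_rank
6    Hist     63         278
3    Phys     95         217
0    Phys     48         172
4    Chem     63          95
9    Chem     55          65
14   Hist     90          23
drop duplicate course (keep=first):
  course  score  grade_rank
6   Hist     63         278
3   Phys     95         217
4   Chem     63          95
take 2 rows with smallest grade_rank:
  course  score  grade_rank
4   Chem     63          95
3   Phys     95         217
Then the max of column 'score': 95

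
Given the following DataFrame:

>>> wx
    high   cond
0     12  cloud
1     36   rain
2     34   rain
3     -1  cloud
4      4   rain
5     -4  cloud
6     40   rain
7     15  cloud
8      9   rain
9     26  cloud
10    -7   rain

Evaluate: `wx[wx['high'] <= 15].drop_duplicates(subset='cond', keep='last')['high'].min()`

-7

filter rows where high <= 15:
    high   cond
0     12  cloud
3     -1  cloud
4      4   rain
5     -4  cloud
7     15  cloud
8      9   rain
10    -7   rain
drop duplicate cond (keep=last):
    high   cond
7     15  cloud
10    -7   rain
Finally, min of column 'high' = -7.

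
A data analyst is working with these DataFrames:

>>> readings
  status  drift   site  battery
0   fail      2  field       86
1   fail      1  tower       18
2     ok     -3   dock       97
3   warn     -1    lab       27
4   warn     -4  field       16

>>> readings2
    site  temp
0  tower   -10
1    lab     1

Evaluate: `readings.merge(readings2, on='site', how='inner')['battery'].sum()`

merge on 'site' (how='inner') → 2 rows:
  status  drift   site  battery  temp
0   fail      1  tower       18   -10
1   warn     -1    lab       27     1
Taking the sum of column 'battery' gives 45.

45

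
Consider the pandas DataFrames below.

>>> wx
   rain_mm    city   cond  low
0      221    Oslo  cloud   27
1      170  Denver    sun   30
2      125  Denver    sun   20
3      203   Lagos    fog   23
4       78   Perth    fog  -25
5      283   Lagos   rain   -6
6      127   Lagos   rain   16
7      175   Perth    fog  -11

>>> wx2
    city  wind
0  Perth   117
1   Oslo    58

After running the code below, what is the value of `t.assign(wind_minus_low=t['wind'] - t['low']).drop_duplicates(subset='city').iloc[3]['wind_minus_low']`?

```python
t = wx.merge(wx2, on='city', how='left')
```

merge on 'city' (how='left') → 8 rows:
   rain_mm    city   cond  low   wind
0      221    Oslo  cloud   27   58.0
1      170  Denver    sun   30    NaN
2      125  Denver    sun   20    NaN
3      203   Lagos    fog   23    NaN
4       78   Perth    fog  -25  117.0
5      283   Lagos   rain   -6    NaN
6      127   Lagos   rain   16    NaN
7      175   Perth    fog  -11  117.0
add column wind_minus_low = t['wind'] - t['low']:
   rain_mm    city   cond  low   wind  wind_minus_low
0      221    Oslo  cloud   27   58.0            31.0
1      170  Denver    sun   30    NaN             NaN
2      125  Denver    sun   20    NaN             NaN
3      203   Lagos    fog   23    NaN             NaN
4       78   Perth    fog  -25  117.0           142.0
5      283   Lagos   rain   -6    NaN             NaN
6      127   Lagos   rain   16    NaN             NaN
7      175   Perth    fog  -11  117.0           128.0
drop duplicate city (keep=first):
   rain_mm    city   cond  low   wind  wind_minus_low
0      221    Oslo  cloud   27   58.0            31.0
1      170  Denver    sun   30    NaN             NaN
3      203   Lagos    fog   23    NaN             NaN
4       78   Perth    fog  -25  117.0           142.0
value at position 3, column 'wind_minus_low' → 142.0

142.0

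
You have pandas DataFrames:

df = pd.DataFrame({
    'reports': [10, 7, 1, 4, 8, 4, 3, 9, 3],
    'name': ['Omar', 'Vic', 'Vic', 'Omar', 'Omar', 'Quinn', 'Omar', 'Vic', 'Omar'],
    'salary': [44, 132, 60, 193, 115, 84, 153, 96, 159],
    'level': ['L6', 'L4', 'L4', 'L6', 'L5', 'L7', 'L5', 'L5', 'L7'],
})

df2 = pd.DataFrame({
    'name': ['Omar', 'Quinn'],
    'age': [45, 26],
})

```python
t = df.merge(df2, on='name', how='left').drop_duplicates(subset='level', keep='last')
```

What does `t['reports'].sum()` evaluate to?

merge on 'name' (how='left') → 9 rows:
   reports   name  salary level   age
0       10   Omar      44    L6  45.0
1        7    Vic     132    L4   NaN
2        1    Vic      60    L4   NaN
3        4   Omar     193    L6  45.0
4        8   Omar     115    L5  45.0
5        4  Quinn      84    L7  26.0
6        3   Omar     153    L5  45.0
7        9    Vic      96    L5   NaN
8        3   Omar     159    L7  45.0
drop duplicate level (keep=last):
   reports  name  salary level   age
2        1   Vic      60    L4   NaN
3        4  Omar     193    L6  45.0
7        9   Vic      96    L5   NaN
8        3  Omar     159    L7  45.0
So sum() = 17.

17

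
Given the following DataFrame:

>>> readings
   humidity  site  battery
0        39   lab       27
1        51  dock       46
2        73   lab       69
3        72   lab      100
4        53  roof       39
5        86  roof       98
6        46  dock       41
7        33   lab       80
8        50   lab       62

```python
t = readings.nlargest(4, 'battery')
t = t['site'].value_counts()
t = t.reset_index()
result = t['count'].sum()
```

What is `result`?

4

take 4 rows with largest battery:
   humidity  site  battery
3        72   lab      100
5        86  roof       98
7        33   lab       80
2        73   lab       69
value_counts of site:
site
lab     3
roof    1
Name: count, dtype: int64
reset_index():
   site  count
0   lab      3
1  roof      1
Then the sum of column 'count': 4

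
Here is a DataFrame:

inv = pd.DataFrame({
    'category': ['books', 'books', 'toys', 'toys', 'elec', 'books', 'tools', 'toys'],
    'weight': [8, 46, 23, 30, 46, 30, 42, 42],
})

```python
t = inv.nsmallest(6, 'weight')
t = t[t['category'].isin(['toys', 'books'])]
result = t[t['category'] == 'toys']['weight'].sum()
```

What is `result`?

take 6 rows with smallest weight:
  category  weight
0    books       8
2     toys      23
3     toys      30
5    books      30
6    tools      42
7     toys      42
filter rows where category in ['toys', 'books']:
  category  weight
0    books       8
2     toys      23
3     toys      30
5    books      30
7     toys      42
filter rows where category == 'toys':
  category  weight
2     toys      23
3     toys      30
7     toys      42
The sum of column 'weight' is 95.

95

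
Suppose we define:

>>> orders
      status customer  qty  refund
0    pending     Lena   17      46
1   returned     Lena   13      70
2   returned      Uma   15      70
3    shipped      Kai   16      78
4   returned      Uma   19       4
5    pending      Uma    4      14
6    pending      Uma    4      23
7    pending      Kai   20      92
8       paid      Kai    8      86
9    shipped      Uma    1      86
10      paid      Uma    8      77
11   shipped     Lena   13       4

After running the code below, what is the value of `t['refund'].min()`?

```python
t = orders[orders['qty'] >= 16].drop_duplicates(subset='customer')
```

filter rows where qty >= 16:
     status customer  qty  refund
0   pending     Lena   17      46
3   shipped      Kai   16      78
4  returned      Uma   19       4
7   pending      Kai   20      92
drop duplicate customer (keep=first):
     status customer  qty  refund
0   pending     Lena   17      46
3   shipped      Kai   16      78
4  returned      Uma   19       4

4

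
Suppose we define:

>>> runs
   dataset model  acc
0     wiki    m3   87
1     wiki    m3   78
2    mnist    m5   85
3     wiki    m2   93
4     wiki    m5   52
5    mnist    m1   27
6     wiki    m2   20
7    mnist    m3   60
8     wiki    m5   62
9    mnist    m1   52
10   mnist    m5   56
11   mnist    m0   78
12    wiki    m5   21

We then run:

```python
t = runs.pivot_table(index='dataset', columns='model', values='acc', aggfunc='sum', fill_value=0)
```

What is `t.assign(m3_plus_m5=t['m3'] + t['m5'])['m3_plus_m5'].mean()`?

250.5

pivot: rows=dataset, cols=model, sum(acc):
model    m0  m1   m2   m3   m5
dataset                       
mnist    78  79    0   60  141
wiki      0   0  113  165  135
add column m3_plus_m5 = t['m3'] + t['m5']:
model    m0  m1   m2   m3   m5  m3_plus_m5
dataset                                   
mnist    78  79    0   60  141         201
wiki      0   0  113  165  135         300
Taking the mean of column 'm3_plus_m5' gives 250.5.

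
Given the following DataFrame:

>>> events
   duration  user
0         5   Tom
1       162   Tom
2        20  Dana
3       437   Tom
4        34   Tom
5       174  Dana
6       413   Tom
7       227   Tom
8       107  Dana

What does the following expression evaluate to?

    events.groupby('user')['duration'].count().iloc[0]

group by user, count of duration:
user
Dana    3
Tom     6
Name: duration, dtype: int64
Reading off the value at position 0, we get 3.

3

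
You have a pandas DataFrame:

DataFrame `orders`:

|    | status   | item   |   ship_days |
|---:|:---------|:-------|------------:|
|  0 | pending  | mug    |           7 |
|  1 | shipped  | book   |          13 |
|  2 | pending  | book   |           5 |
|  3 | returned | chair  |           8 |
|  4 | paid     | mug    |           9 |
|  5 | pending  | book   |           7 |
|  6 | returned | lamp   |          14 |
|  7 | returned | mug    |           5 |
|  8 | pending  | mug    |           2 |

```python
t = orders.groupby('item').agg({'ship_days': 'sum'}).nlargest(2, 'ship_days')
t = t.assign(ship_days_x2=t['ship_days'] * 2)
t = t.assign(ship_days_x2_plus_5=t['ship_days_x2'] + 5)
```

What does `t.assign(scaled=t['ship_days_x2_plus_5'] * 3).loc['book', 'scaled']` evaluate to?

165

group by item, sum of ship_days:
       ship_days
item            
book          25
chair          8
lamp          14
mug           23
take 2 rows with largest ship_days:
      ship_days
item           
book         25
mug          23
add column ship_days_x2 = t['ship_days'] * 2:
      ship_days  ship_days_x2
item                         
book         25            50
mug          23            46
add column ship_days_x2_plus_5 = t['ship_days_x2'] + 5:
      ship_days  ship_days_x2  ship_days_x2_plus_5
item                                              
book         25            50                   55
mug          23            46                   51
add column scaled = t['ship_days_x2_plus_5'] * 3:
      ship_days  ship_days_x2  ship_days_x2_plus_5  scaled
item                                                      
book         25            50                   55     165
mug          23            46                   51     153
value at row 'book', column 'scaled' → 165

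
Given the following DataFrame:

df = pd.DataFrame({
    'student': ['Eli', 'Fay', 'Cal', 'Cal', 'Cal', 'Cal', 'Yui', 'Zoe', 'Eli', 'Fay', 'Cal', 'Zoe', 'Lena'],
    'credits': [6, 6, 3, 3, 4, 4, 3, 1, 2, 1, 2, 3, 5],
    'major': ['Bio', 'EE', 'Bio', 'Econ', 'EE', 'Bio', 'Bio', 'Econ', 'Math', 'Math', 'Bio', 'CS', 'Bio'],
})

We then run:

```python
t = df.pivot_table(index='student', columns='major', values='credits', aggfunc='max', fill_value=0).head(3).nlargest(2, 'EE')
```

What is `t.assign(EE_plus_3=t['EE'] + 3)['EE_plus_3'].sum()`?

pivot: rows=student, cols=major, max(credits):
major    Bio  CS  EE  Econ  Math
student                         
Cal        4   0   4     3     0
Eli        6   0   0     0     2
Fay        0   0   6     0     1
Lena       5   0   0     0     0
Yui        3   0   0     0     0
Zoe        0   3   0     1     0
take first 3 rows:
major    Bio  CS  EE  Econ  Math
student                         
Cal        4   0   4     3     0
Eli        6   0   0     0     2
Fay        0   0   6     0     1
take 2 rows with largest EE:
major    Bio  CS  EE  Econ  Math
student                         
Fay        0   0   6     0     1
Cal        4   0   4     3     0
add column EE_plus_3 = t['EE'] + 3:
major    Bio  CS  EE  Econ  Math  EE_plus_3
student                                    
Fay        0   0   6     0     1          9
Cal        4   0   4     3     0          7

16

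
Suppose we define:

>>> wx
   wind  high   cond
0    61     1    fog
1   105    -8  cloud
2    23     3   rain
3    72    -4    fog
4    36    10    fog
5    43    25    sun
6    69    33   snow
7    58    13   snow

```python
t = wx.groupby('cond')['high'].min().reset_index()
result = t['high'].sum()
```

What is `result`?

29

group by cond, min of high:
cond
cloud    -8
fog      -4
rain      3
snow     13
sun      25
Name: high, dtype: int64
reset_index():
    cond  high
0  cloud    -8
1    fog    -4
2   rain     3
3   snow    13
4    sun    25
sum of column 'high' → 29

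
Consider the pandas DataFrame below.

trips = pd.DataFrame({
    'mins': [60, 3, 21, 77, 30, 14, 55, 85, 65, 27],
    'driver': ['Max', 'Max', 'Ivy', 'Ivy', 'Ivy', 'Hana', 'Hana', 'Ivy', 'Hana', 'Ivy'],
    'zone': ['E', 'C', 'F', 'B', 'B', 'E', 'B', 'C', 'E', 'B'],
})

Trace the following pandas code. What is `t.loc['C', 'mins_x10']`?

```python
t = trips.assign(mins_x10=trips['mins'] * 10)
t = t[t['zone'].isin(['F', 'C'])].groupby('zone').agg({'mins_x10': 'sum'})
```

880

add column mins_x10 = trips['mins'] * 10:
   mins driver zone  mins_x10
0    60    Max    E       600
1     3    Max    C        30
2    21    Ivy    F       210
3    77    Ivy    B       770
4    30    Ivy    B       300
5    14   Hana    E       140
6    55   Hana    B       550
7    85    Ivy    C       850
8    65   Hana    E       650
9    27    Ivy    B       270
filter rows where zone in ['F', 'C']:
   mins driver zone  mins_x10
1     3    Max    C        30
2    21    Ivy    F       210
7    85    Ivy    C       850
group by zone, sum of mins_x10:
      mins_x10
zone          
C          880
F          210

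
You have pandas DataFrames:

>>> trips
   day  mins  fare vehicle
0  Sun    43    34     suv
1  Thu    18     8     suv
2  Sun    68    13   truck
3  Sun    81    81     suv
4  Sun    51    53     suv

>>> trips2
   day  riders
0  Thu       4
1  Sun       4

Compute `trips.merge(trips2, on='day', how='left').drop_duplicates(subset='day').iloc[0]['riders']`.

merge on 'day' (how='left') → 5 rows:
   day  mins  fare vehicle  riders
0  Sun    43    34     suv       4
1  Thu    18     8     suv       4
2  Sun    68    13   truck       4
3  Sun    81    81     suv       4
4  Sun    51    53     suv       4
drop duplicate day (keep=first):
   day  mins  fare vehicle  riders
0  Sun    43    34     suv       4
1  Thu    18     8     suv       4

4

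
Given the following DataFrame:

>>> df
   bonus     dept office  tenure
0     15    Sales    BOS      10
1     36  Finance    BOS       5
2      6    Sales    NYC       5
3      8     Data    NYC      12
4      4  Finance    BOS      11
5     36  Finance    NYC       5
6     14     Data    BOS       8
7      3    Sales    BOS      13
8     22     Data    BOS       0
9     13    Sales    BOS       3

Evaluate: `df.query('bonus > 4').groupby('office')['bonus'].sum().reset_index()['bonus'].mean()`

75.0

filter rows where bonus > 4:
   bonus     dept office  tenure
0     15    Sales    BOS      10
1     36  Finance    BOS       5
2      6    Sales    NYC       5
3      8     Data    NYC      12
5     36  Finance    NYC       5
6     14     Data    BOS       8
8     22     Data    BOS       0
9     13    Sales    BOS       3
group by office, sum of bonus:
office
BOS    100
NYC     50
Name: bonus, dtype: int64
reset_index():
  office  bonus
0    BOS    100
1    NYC     50
So mean() = 75.0.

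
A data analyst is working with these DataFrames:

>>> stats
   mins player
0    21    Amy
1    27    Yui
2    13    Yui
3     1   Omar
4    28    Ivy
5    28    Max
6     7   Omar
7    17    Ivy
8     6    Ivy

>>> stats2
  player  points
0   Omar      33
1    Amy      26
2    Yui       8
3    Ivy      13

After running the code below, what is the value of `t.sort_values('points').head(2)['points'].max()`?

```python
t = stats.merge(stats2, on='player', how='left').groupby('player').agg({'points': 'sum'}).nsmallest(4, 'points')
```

merge on 'player' (how='left') → 9 rows:
   mins player  points
0    21    Amy    26.0
1    27    Yui     8.0
2    13    Yui     8.0
3     1   Omar    33.0
4    28    Ivy    13.0
5    28    Max     NaN
6     7   Omar    33.0
7    17    Ivy    13.0
8     6    Ivy    13.0
group by player, sum of points:
        points
player        
Amy       26.0
Ivy       39.0
Max        0.0
Omar      66.0
Yui       16.0
take 4 rows with smallest points:
        points
player        
Max        0.0
Yui       16.0
Amy       26.0
Ivy       39.0
sort by points:
        points
player        
Max        0.0
Yui       16.0
Amy       26.0
Ivy       39.0
take first 2 rows:
        points
player        
Max        0.0
Yui       16.0
So max() = 16.0.

16.0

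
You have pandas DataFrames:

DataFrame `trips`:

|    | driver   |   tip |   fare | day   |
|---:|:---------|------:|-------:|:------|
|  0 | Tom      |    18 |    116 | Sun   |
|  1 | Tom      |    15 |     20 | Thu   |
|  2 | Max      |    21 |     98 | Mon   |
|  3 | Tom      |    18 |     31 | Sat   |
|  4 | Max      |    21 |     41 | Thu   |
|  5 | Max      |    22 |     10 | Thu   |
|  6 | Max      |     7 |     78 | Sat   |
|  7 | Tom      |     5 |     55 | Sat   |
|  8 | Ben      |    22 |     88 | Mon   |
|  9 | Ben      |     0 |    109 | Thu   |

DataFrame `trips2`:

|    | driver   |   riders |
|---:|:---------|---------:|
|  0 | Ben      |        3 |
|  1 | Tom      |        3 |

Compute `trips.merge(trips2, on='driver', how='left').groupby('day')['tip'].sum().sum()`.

merge on 'driver' (how='left') → 10 rows:
  driver  tip  fare  day  riders
0    Tom   18   116  Sun     3.0
1    Tom   15    20  Thu     3.0
2    Max   21    98  Mon     NaN
3    Tom   18    31  Sat     3.0
4    Max   21    41  Thu     NaN
5    Max   22    10  Thu     NaN
6    Max    7    78  Sat     NaN
7    Tom    5    55  Sat     3.0
8    Ben   22    88  Mon     3.0
9    Ben    0   109  Thu     3.0
group by day, sum of tip:
day
Mon    43
Sat    30
Sun    18
Thu    58
Name: tip, dtype: int64
Hence 149.

149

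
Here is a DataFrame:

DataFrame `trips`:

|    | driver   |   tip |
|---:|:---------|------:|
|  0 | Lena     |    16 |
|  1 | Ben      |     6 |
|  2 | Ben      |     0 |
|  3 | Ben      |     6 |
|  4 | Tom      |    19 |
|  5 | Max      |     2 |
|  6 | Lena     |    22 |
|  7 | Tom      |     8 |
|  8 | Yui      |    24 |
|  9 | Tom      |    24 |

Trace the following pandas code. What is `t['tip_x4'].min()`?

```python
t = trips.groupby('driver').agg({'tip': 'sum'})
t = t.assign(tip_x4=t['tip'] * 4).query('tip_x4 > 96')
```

group by driver, sum of tip:
        tip
driver     
Ben      12
Lena     38
Max       2
Tom      51
Yui      24
add column tip_x4 = t['tip'] * 4:
        tip  tip_x4
driver             
Ben      12      48
Lena     38     152
Max       2       8
Tom      51     204
Yui      24      96
filter rows where tip_x4 > 96:
        tip  tip_x4
driver             
Lena     38     152
Tom      51     204
Taking the min of column 'tip_x4' gives 152.

152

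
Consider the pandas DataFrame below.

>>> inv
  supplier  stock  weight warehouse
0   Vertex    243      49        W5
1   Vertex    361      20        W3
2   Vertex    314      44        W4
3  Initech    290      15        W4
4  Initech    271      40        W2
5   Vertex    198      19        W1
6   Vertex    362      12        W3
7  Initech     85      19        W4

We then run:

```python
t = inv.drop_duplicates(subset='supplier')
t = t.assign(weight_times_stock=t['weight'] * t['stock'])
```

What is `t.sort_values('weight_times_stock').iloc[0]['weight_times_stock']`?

4350

drop duplicate supplier (keep=first):
  supplier  stock  weight warehouse
0   Vertex    243      49        W5
3  Initech    290      15        W4
add column weight_times_stock = t['weight'] * t['stock']:
  supplier  stock  weight warehouse  weight_times_stock
0   Vertex    243      49        W5               11907
3  Initech    290      15        W4                4350
sort by weight_times_stock:
  supplier  stock  weight warehouse  weight_times_stock
3  Initech    290      15        W4                4350
0   Vertex    243      49        W5               11907
Then the value at position 0, column 'weight_times_stock': 4350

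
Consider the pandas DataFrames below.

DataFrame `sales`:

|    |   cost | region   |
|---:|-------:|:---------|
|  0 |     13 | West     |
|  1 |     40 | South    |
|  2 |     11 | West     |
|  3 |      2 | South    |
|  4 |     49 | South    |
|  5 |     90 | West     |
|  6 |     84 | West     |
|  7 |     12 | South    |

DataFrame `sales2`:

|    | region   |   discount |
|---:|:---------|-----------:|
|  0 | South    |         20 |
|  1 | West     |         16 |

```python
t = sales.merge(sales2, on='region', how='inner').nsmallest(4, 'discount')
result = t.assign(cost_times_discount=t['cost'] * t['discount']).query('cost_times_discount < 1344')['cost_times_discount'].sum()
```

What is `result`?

384

merge on 'region' (how='inner') → 8 rows:
   cost region  discount
0    13   West        16
1    40  South        20
2    11   West        16
3     2  South        20
4    49  South        20
5    90   West        16
6    84   West        16
7    12  South        20
take 4 rows with smallest discount:
   cost region  discount
0    13   West        16
2    11   West        16
5    90   West        16
6    84   West        16
add column cost_times_discount = t['cost'] * t['discount']:
   cost region  discount  cost_times_discount
0    13   West        16                  208
2    11   West        16                  176
5    90   West        16                 1440
6    84   West        16                 1344
filter rows where cost_times_discount < 1344:
   cost region  discount  cost_times_discount
0    13   West        16                  208
2    11   West        16                  176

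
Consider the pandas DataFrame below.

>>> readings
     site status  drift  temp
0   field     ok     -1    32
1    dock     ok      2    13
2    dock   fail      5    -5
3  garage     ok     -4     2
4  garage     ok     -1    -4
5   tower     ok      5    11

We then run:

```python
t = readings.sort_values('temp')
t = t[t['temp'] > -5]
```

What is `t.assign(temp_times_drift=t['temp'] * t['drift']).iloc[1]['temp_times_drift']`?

-8

sort by temp:
     site status  drift  temp
2    dock   fail      5    -5
4  garage     ok     -1    -4
3  garage     ok     -4     2
5   tower     ok      5    11
1    dock     ok      2    13
0   field     ok     -1    32
filter rows where temp > -5:
     site status  drift  temp
4  garage     ok     -1    -4
3  garage     ok     -4     2
5   tower     ok      5    11
1    dock     ok      2    13
0   field     ok     -1    32
add column temp_times_drift = t['temp'] * t['drift']:
     site status  drift  temp  temp_times_drift
4  garage     ok     -1    -4                 4
3  garage     ok     -4     2                -8
5   tower     ok      5    11                55
1    dock     ok      2    13                26
0   field     ok     -1    32               -32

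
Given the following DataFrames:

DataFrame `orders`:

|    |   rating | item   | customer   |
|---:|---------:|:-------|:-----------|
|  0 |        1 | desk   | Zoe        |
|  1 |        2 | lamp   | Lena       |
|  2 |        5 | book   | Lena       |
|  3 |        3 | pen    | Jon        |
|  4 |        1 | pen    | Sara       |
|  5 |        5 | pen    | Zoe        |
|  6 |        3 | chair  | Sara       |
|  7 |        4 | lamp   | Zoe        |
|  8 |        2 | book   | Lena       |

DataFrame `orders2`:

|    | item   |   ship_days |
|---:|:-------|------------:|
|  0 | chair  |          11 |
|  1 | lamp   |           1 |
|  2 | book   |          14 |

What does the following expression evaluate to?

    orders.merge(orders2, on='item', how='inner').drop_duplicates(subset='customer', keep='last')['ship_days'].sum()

26

merge on 'item' (how='inner') → 5 rows:
   rating   item customer  ship_days
0       2   lamp     Lena          1
1       5   book     Lena         14
2       3  chair     Sara         11
3       4   lamp      Zoe          1
4       2   book     Lena         14
drop duplicate customer (keep=last):
   rating   item customer  ship_days
2       3  chair     Sara         11
3       4   lamp      Zoe          1
4       2   book     Lena         14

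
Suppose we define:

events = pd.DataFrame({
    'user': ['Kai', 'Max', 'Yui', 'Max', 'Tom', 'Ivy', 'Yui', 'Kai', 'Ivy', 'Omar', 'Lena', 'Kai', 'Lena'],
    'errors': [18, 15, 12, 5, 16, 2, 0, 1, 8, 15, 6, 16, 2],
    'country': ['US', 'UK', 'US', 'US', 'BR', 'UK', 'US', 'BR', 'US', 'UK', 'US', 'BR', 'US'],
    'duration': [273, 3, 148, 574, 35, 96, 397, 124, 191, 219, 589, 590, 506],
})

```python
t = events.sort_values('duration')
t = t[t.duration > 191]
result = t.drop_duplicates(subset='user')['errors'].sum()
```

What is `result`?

sort by duration:
    user  errors country  duration
1    Max      15      UK         3
4    Tom      16      BR        35
5    Ivy       2      UK        96
7    Kai       1      BR       124
2    Yui      12      US       148
8    Ivy       8      US       191
9   Omar      15      UK       219
0    Kai      18      US       273
6    Yui       0      US       397
12  Lena       2      US       506
3    Max       5      US       574
10  Lena       6      US       589
11   Kai      16      BR       590
filter rows where duration > 191:
    user  errors country  duration
9   Omar      15      UK       219
0    Kai      18      US       273
6    Yui       0      US       397
12  Lena       2      US       506
3    Max       5      US       574
10  Lena       6      US       589
11   Kai      16      BR       590
drop duplicate user (keep=first):
    user  errors country  duration
9   Omar      15      UK       219
0    Kai      18      US       273
6    Yui       0      US       397
12  Lena       2      US       506
3    Max       5      US       574

40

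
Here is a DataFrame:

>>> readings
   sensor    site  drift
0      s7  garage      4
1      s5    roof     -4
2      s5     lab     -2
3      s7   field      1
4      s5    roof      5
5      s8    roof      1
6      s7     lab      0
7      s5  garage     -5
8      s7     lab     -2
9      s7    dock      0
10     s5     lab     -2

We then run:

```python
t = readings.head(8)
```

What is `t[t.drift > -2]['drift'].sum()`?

11

take first 8 rows:
  sensor    site  drift
0     s7  garage      4
1     s5    roof     -4
2     s5     lab     -2
3     s7   field      1
4     s5    roof      5
5     s8    roof      1
6     s7     lab      0
7     s5  garage     -5
filter rows where drift > -2:
  sensor    site  drift
0     s7  garage      4
3     s7   field      1
4     s5    roof      5
5     s8    roof      1
6     s7     lab      0
sum of column 'drift' → 11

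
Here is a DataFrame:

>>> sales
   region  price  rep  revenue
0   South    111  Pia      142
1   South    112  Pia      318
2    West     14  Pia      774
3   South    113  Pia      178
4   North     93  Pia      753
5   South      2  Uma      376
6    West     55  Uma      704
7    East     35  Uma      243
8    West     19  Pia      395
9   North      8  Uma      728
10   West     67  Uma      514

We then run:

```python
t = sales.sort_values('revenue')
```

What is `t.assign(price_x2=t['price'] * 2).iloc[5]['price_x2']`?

38

sort by revenue:
   region  price  rep  revenue
0   South    111  Pia      142
3   South    113  Pia      178
7    East     35  Uma      243
1   South    112  Pia      318
5   South      2  Uma      376
8    West     19  Pia      395
10   West     67  Uma      514
6    West     55  Uma      704
9   North      8  Uma      728
4   North     93  Pia      753
2    West     14  Pia      774
add column price_x2 = t['price'] * 2:
   region  price  rep  revenue  price_x2
0   South    111  Pia      142       222
3   South    113  Pia      178       226
7    East     35  Uma      243        70
1   South    112  Pia      318       224
5   South      2  Uma      376         4
8    West     19  Pia      395        38
10   West     67  Uma      514       134
6    West     55  Uma      704       110
9   North      8  Uma      728        16
4   North     93  Pia      753       186
2    West     14  Pia      774        28
Finally, value at position 5, column 'price_x2' = 38.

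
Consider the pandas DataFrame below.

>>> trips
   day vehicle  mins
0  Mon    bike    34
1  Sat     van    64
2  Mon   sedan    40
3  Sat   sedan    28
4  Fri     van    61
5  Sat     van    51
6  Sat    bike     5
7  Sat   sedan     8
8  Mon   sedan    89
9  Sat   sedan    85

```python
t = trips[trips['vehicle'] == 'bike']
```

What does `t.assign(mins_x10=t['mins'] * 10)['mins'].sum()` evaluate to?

39

filter rows where vehicle == 'bike':
   day vehicle  mins
0  Mon    bike    34
6  Sat    bike     5
add column mins_x10 = t['mins'] * 10:
   day vehicle  mins  mins_x10
0  Mon    bike    34       340
6  Sat    bike     5        50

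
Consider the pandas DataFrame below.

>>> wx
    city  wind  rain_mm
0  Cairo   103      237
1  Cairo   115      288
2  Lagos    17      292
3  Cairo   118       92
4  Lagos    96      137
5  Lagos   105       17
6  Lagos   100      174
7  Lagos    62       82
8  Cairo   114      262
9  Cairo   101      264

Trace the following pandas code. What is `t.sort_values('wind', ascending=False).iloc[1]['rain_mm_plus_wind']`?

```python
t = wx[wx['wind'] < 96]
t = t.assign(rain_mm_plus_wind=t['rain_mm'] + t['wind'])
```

309

filter rows where wind < 96:
    city  wind  rain_mm
2  Lagos    17      292
7  Lagos    62       82
add column rain_mm_plus_wind = t['rain_mm'] + t['wind']:
    city  wind  rain_mm  rain_mm_plus_wind
2  Lagos    17      292                309
7  Lagos    62       82                144
sort by wind descending:
    city  wind  rain_mm  rain_mm_plus_wind
7  Lagos    62       82                144
2  Lagos    17      292                309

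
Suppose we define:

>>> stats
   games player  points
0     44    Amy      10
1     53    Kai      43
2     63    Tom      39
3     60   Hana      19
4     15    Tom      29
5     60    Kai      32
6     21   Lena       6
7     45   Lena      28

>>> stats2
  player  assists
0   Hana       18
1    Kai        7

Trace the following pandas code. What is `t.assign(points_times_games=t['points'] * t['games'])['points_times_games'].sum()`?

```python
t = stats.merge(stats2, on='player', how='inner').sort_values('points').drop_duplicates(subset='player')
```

merge on 'player' (how='inner') → 3 rows:
   games player  points  assists
0     53    Kai      43        7
1     60   Hana      19       18
2     60    Kai      32        7
sort by points:
   games player  points  assists
1     60   Hana      19       18
2     60    Kai      32        7
0     53    Kai      43        7
drop duplicate player (keep=first):
   games player  points  assists
1     60   Hana      19       18
2     60    Kai      32        7
add column points_times_games = t['points'] * t['games']:
   games player  points  assists  points_times_games
1     60   Hana      19       18                1140
2     60    Kai      32        7                1920
Reading off the sum of column 'points_times_games', we get 3060.

3060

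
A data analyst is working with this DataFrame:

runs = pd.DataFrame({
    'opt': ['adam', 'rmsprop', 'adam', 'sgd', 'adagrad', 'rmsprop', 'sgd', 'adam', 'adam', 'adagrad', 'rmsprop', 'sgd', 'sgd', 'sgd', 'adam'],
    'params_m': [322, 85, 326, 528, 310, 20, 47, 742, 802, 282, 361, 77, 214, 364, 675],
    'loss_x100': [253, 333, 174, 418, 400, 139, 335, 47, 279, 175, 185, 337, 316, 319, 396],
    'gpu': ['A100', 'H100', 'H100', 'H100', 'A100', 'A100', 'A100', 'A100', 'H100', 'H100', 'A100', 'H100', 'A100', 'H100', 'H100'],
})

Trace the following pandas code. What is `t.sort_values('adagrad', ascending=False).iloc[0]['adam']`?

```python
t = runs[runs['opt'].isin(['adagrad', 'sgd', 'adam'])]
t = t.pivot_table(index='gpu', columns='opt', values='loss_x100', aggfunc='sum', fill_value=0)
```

filter rows where opt in ['adagrad', 'sgd', 'adam']:
        opt  params_m  loss_x100   gpu
0      adam       322        253  A100
2      adam       326        174  H100
3       sgd       528        418  H100
4   adagrad       310        400  A100
6       sgd        47        335  A100
7      adam       742         47  A100
8      adam       802        279  H100
9   adagrad       282        175  H100
11      sgd        77        337  H100
12      sgd       214        316  A100
13      sgd       364        319  H100
14     adam       675        396  H100
pivot: rows=gpu, cols=opt, sum(loss_x100):
opt   adagrad  adam   sgd
gpu                      
A100      400   300   651
H100      175   849  1074
sort by adagrad descending:
opt   adagrad  adam   sgd
gpu                      
A100      400   300   651
H100      175   849  1074

300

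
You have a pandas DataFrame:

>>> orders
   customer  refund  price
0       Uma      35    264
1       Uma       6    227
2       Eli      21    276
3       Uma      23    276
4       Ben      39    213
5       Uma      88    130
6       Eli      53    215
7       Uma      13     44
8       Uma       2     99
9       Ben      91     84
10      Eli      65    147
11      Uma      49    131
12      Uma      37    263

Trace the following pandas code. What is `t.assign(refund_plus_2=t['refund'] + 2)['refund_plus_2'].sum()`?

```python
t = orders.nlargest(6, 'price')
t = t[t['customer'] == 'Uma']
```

109

take 6 rows with largest price:
   customer  refund  price
2       Eli      21    276
3       Uma      23    276
0       Uma      35    264
12      Uma      37    263
1       Uma       6    227
6       Eli      53    215
filter rows where customer == 'Uma':
   customer  refund  price
3       Uma      23    276
0       Uma      35    264
12      Uma      37    263
1       Uma       6    227
add column refund_plus_2 = t['refund'] + 2:
   customer  refund  price  refund_plus_2
3       Uma      23    276             25
0       Uma      35    264             37
12      Uma      37    263             39
1       Uma       6    227              8
sum of column 'refund_plus_2' → 109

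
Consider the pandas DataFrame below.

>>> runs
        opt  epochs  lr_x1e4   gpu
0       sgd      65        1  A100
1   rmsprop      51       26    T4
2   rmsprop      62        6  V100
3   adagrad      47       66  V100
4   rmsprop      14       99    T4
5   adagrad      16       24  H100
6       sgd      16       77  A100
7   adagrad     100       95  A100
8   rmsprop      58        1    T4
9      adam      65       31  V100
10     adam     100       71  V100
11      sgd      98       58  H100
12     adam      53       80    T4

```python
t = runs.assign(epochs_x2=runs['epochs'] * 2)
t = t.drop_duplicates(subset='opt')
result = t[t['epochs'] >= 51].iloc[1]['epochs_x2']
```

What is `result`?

add column epochs_x2 = runs['epochs'] * 2:
        opt  epochs  lr_x1e4   gpu  epochs_x2
0       sgd      65        1  A100        130
1   rmsprop      51       26    T4        102
2   rmsprop      62        6  V100        124
3   adagrad      47       66  V100         94
4   rmsprop      14       99    T4         28
5   adagrad      16       24  H100         32
6       sgd      16       77  A100         32
7   adagrad     100       95  A100        200
8   rmsprop      58        1    T4        116
9      adam      65       31  V100        130
10     adam     100       71  V100        200
11      sgd      98       58  H100        196
12     adam      53       80    T4        106
drop duplicate opt (keep=first):
       opt  epochs  lr_x1e4   gpu  epochs_x2
0      sgd      65        1  A100        130
1  rmsprop      51       26    T4        102
3  adagrad      47       66  V100         94
9     adam      65       31  V100        130
filter rows where epochs >= 51:
       opt  epochs  lr_x1e4   gpu  epochs_x2
0      sgd      65        1  A100        130
1  rmsprop      51       26    T4        102
9     adam      65       31  V100        130
Then the value at position 1, column 'epochs_x2': 102

102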